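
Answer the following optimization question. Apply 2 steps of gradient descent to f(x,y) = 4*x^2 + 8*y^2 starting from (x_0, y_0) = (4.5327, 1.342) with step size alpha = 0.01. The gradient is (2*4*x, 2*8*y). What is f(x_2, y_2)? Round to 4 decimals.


Gradient descent on f(x,y) = 4*x^2 + 8*y^2.
Starting point: (4.5327, 1.342), alpha = 0.01
Step 1: grad_x = 2*4*4.5327 = 36.2616, grad_y = 2*8*1.342 = 21.472
  x_1 = 4.5327 - 0.01*36.2616 = 4.1701
  y_1 = 1.342 - 0.01*21.472 = 1.1273
Step 2: grad_x = 2*4*4.1701 = 33.3607, grad_y = 2*8*1.1273 = 18.0365
  x_2 = 4.1701 - 0.01*33.3607 = 3.8365
  y_2 = 1.1273 - 0.01*18.0365 = 0.9469
f(3.8365, 0.9469) = 4*3.8365^2 + 8*0.9469^2 = 66.0474


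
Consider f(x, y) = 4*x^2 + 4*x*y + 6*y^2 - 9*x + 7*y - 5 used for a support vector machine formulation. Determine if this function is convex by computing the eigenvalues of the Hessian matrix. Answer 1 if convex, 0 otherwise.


The Hessian of f(x,y) = 4*x^2 + 4*x*y + 6*y^2 - 9*x + 7*y - 5 is:
H = [[8, 4], [4, 12]]
Trace = 8 + 12 = 20
Determinant = 8*12 - (4)^2 = 80
Discriminant = (20)^2 - 4*80 = 80.0
Eigenvalues: lambda_1 = 5.5279, lambda_2 = 14.4721
The function is convex.

1


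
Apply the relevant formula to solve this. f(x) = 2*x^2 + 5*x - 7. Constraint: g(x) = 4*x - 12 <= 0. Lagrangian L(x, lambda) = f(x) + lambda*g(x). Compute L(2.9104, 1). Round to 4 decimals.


Step 1: Evaluate f(x).
f(2.9104) = 2*2.9104^2 + 5*2.9104 - 7 = 24.4929
Step 2: Evaluate g(x).
g(2.9104) = 4*2.9104 - 12 = -0.3584
Step 3: Compute Lagrangian.
L = 24.4929 + 1*-0.3584 = 24.1345


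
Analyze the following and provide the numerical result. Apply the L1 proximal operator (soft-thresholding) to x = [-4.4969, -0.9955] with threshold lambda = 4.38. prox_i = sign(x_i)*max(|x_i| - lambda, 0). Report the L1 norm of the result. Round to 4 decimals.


Soft-thresholding with lambda = 4.38:
prox(-4.4969) = sign(-4.4969)*max(|-4.4969| - 4.38, 0) = -0.1169
prox(-0.9955) = sign(-0.9955)*max(|-0.9955| - 4.38, 0) = 0.0
prox(x) = [-0.1169, 0.0]
||prox(x)||_1 = 0.1169 + 0.0 = 0.1169


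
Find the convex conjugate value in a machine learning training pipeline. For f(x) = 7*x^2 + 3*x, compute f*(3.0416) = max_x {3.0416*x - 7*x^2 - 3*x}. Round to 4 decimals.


f*(y) = sup_x {y*x - a*x^2 - b*x} = sup_x {(y-b)*x - a*x^2}
FOC: (y - b) - 2a*x = 0 => x* = (y - b)/(2a)
x* = (3.0416 - 3)/(2*7) = 0.003
f*(3.0416) = (y-b)^2/(4a) = (3.0416 - 3)^2/(4*7)
= 0.0017/28 = 0.0001


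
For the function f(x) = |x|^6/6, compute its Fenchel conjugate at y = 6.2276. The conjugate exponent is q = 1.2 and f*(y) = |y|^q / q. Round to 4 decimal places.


The conjugate exponent q satisfies 1/p + 1/q = 1.
p = 6, so q = 6/(6 - 1) = 1.2
|y|^q = 6.2276^1.2 = 8.9781
f*(6.2276) = 8.9781 / 1.2 = 7.4818


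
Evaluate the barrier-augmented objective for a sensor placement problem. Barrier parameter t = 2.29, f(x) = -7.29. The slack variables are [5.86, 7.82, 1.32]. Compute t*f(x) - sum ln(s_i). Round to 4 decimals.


Step 1: Compute log-barrier.
ln values: [1.7681, 2.0567, 0.2776]
phi = -(1.7681 + 2.0567 + 0.2776) = -4.1025
Step 2: Compute augmented objective.
t*f(x) = 2.29*-7.29 = -16.6941
Total = -16.6941 - 4.1025 = -20.7966


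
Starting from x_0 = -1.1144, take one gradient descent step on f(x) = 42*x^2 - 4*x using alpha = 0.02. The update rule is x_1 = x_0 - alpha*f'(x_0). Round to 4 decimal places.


We compute the gradient at x_0 and apply the update.
f'(x) = 84*x - 4
f'(-1.1144) = 84*-1.1144 - 4 = -97.6096
x_1 = -1.1144 - 0.02*-97.6096 = 0.8378


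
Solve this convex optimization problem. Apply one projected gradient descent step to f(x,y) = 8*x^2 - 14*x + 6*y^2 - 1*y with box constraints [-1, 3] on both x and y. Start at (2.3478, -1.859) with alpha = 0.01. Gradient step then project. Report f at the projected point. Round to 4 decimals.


Step 1: Compute gradient at (2.3478, -1.859).
grad_x = 2*8*2.3478 - 14 = 23.5648
grad_y = 2*6*-1.859 - 1 = -23.308
Step 2: Gradient step.
x_raw = 2.3478 - 0.01*23.5648 = 2.1122
y_raw = -1.859 - 0.01*-23.308 = -1.6259
Step 3: Project onto [-1, 3].
x_proj = clip(2.1122) = 2.1122
y_proj = clip(-1.6259) = -1.0
Step 4: Evaluate f.
f(2.1122, -1.0) = 13.1194


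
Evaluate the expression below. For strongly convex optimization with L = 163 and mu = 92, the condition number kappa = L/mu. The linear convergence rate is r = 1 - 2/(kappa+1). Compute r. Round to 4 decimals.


Step 1: Compute the condition number.
kappa = L/mu = 163/92 = 1.7717
Step 2: Compute the convergence rate.
r = 1 - 2/(kappa + 1) = 1 - 2*mu/(L + mu) = (L - mu)/(L + mu) = 71/255 = 0.2784


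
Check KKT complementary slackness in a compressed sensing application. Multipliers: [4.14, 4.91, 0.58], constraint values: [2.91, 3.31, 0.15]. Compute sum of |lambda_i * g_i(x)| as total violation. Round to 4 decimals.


KKT complementary slackness check:
lambda_1 * g_1 = 4.14 * 2.91 = 12.0474
lambda_2 * g_2 = 4.91 * 3.31 = 16.2521
lambda_3 * g_3 = 0.58 * 0.15 = 0.087
Total violation = 12.0474 + 16.2521 + 0.087 = 28.3865


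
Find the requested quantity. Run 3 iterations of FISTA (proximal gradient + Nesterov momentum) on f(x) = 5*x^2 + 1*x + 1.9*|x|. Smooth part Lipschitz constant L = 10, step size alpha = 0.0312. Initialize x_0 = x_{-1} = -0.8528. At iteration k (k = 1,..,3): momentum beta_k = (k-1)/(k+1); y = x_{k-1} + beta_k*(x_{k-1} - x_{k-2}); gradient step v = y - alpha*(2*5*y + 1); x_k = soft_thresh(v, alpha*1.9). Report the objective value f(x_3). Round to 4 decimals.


FISTA on f(x) = 5*x^2 + 1*x + 1.9*|x|
L = 10, alpha = 0.0312
Iteration 1: beta = 0.0, y = -0.8528 + 0.0*(-0.8528 + 0.8528) = -0.8528
  grad(y) = -7.528, v = y - alpha*grad = -0.6179
  prox(v) = soft_thresh(-0.6179, 0.0593) = -0.5586
Iteration 2: beta = 0.3333, y = -0.5586 + 0.3333*(-0.5586 + 0.8528) = -0.4606
  grad(y) = -3.606, v = y - alpha*grad = -0.3481
  prox(v) = soft_thresh(-0.3481, 0.0593) = -0.2888
Iteration 3: beta = 0.5, y = -0.2888 + 0.5*(-0.2888 + 0.5586) = -0.1539
  grad(y) = -0.5389, v = y - alpha*grad = -0.1371
  prox(v) = soft_thresh(-0.1371, 0.0593) = -0.0778
f(x_3) = 5*(-0.0778)^2 + 1*(-0.0778) + 1.9*|-0.0778| = 0.1003


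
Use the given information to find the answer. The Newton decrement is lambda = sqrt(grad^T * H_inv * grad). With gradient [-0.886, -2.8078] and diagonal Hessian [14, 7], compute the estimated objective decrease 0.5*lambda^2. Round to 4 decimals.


Step 1: H is diagonal, so H^(-1) * g = [-0.0633, -0.4011].
Step 2: g^T H^(-1) g = sum_i g_i^2 / H_ii
  = (-0.886)^2/14 + (-2.8078)^2/7
  = 0.0561 + 1.1262 = 1.1823
Step 3: Objective decrease = 0.5 * g^T H^(-1) g = 0.5912


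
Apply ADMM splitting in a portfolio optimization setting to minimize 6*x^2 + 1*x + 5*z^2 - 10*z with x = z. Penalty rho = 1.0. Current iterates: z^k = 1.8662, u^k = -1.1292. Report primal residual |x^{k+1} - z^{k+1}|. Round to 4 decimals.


ADMM iteration with rho = 1.0, z^k = 1.8662, u^k = -1.1292
Step 1: x-update.
Minimize 6*x^2 + 1*x + (1.0/2)*(x - 1.8662 - 1.1292)^2
FOC: (2*6 + 1.0)*x = -1 + 1.0*(1.8662 + 1.1292)
x^{k+1} = 0.1535
Step 2: z-update.
Minimize 5*z^2 - 10*z + (1.0/2)*(0.1535 - z - 1.1292)^2
FOC: (2*5 + 1.0)*z = 10 + 1.0*(0.1535 - 1.1292)
z^{k+1} = 0.8204
Step 3: u-update.
u^{k+1} = -1.1292 + 0.1535 - 0.8204 = -1.7961
Step 4: Primal residual = |0.1535 - 0.8204| = 0.6669


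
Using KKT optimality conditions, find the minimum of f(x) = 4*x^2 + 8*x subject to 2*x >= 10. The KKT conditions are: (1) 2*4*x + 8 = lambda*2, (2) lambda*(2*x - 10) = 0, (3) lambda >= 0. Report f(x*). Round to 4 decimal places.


Step 1: Try lambda = 0 (constraint inactive).
x_unc = -8/(2*4) = -1.0
Check: 2*-1.0 = -2.0 < 10 -- violated!
Step 2: Constraint must be active: 2*x = 10
x* = 10/2 = 5.0
lambda = (2*4*5.0 + 8)/2 = 24.0
Step 3: Compute optimal value.
f(x*) = 4*5.0^2 + 8*5.0 = 140.0


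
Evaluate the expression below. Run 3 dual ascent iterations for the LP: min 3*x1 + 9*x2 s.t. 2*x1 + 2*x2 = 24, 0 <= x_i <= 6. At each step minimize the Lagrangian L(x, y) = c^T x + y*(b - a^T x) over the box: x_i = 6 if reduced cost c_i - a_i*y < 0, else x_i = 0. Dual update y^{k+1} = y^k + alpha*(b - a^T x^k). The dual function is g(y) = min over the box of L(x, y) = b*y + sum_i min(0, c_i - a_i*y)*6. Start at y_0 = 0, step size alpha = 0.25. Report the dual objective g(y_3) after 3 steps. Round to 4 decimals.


Dual ascent for LP: min 3*x1 + 9*x2, 2*x1 + 2*x2 = 24, 0 <= x_i <= 6
Step 1: y^k = 0.0, reduced costs: (3.0, 9.0)
  x^k = (0.0, 0.0), subgradient = b - a^T x = 24.0
  y^{k+1} = 0.0 + 0.25*24.0 = 6.0
Step 2: y^k = 6.0, reduced costs: (-9.0, -3.0)
  x^k = (6.0, 6.0), subgradient = b - a^T x = 0.0
  y^{k+1} = 6.0 + 0.25*0.0 = 6.0
Step 3: y^k = 6.0, reduced costs: (-9.0, -3.0)
  x^k = (6.0, 6.0), subgradient = b - a^T x = 0.0
  y^{k+1} = 6.0 + 0.25*0.0 = 6.0
Dual objective at y_3 = 6.0: reduced costs (-9.0, -3.0), box minimizer x = (6.0, 6.0)
g(y_3) = b*y + (c1 - a1*y)*x1 + (c2 - a2*y)*x2 = 24*6.0 + (-9.0)*6.0 + (-3.0)*6.0 = 144.0 - 54.0 - 18.0 = 72.0


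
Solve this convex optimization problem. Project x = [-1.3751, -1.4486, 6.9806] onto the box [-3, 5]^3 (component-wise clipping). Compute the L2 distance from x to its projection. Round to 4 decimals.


Project each component onto [-3, 5].
clip(-1.3751) = -1.3751, clip(-1.4486) = -1.4486, clip(6.9806) = 5.0
Projection = [-1.3751, -1.4486, 5.0]
Squared diffs: [0.0, 0.0, 3.9228]
Distance = sqrt(3.9228) = 1.9806


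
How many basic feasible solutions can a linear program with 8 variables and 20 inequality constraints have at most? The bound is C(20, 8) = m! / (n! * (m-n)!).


Each vertex corresponds to some choice of n active constraints out of m, so the number of vertices is at most C(m, n) = m! / (n!(m-n)!).
m = 20, n = 8
Numerator: 20 * 19 * 18 * 17 * 16 * 15 * 14 * 13
Denominator: 8! = 40320
C(20, 8) = 125970


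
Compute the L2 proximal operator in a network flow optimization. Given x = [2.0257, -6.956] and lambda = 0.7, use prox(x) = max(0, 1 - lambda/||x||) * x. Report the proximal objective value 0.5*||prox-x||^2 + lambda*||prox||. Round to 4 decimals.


Step 1: Compute ||x||.
||x|| = 7.245
Step 2: Compute scaling factor.
scale = max(0, 1 - 0.7/7.245) = 0.9034
Step 3: prox(x) = [1.83, -6.2839]
||prox(x)|| = 6.545
Step 4: Proximal objective.
0.5*||prox-x||^2 = 0.245
lambda*||prox|| = 4.5815
Total = 4.8265


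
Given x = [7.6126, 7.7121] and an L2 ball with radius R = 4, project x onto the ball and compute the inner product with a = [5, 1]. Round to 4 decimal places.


Step 1: Compute ||x|| (intermediates to 6 decimals).
||x|| = sqrt(7.6126^2 + 7.7121^2) = 10.836428
Step 2: Project.
Since ||x|| > R, scale = R/||x|| = 4/10.836428 = 0.369125, proj(x) = scale * x
proj(x) = [2.810001, 2.846729]
Step 3: Dot product.
a^T * proj(x) = 5*2.810001 + 1*2.846729 = 16.8967


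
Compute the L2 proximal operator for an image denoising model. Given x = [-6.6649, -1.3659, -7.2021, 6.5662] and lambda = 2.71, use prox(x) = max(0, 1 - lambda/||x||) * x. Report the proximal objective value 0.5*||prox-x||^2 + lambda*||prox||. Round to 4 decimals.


Step 1: Compute ||x||.
||x|| = 11.8858
Step 2: Compute scaling factor.
scale = max(0, 1 - 2.71/11.8858) = 0.772
Step 3: prox(x) = [-5.1453, -1.0545, -5.56, 5.0691]
||prox(x)|| = 9.1758
Step 4: Proximal objective.
0.5*||prox-x||^2 = 3.6721
lambda*||prox|| = 24.8664
Total = 28.5384


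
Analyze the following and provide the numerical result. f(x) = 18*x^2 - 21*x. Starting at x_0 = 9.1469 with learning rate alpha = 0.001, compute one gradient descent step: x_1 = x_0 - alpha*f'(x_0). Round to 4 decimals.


We compute the gradient at x_0 and apply the update.
f'(x) = 36*x - 21
f'(9.1469) = 36*9.1469 - 21 = 308.2884
x_1 = 9.1469 - 0.001*308.2884 = 8.8386


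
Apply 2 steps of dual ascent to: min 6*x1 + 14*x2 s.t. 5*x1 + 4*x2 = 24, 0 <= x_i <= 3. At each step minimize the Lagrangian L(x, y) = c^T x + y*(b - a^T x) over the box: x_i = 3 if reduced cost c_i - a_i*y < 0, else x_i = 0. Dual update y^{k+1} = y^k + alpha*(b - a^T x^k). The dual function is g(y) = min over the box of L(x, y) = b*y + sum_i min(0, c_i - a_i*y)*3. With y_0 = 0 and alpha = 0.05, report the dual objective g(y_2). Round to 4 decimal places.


Dual ascent for LP: min 6*x1 + 14*x2, 5*x1 + 4*x2 = 24, 0 <= x_i <= 3
Step 1: y^k = 0.0, reduced costs: (6.0, 14.0)
  x^k = (0.0, 0.0), subgradient = b - a^T x = 24.0
  y^{k+1} = 0.0 + 0.05*24.0 = 1.2
Step 2: y^k = 1.2, reduced costs: (0.0, 9.2)
  x^k = (0.0, 0.0), subgradient = b - a^T x = 24.0
  y^{k+1} = 1.2 + 0.05*24.0 = 2.4
Dual objective at y_2 = 2.4: reduced costs (-6.0, 4.4), box minimizer x = (3.0, 0.0)
g(y_2) = b*y + (c1 - a1*y)*x1 + (c2 - a2*y)*x2 = 24*2.4 + (-6.0)*3.0 + 4.4*0.0 = 57.6 - 18.0 + 0.0 = 39.6


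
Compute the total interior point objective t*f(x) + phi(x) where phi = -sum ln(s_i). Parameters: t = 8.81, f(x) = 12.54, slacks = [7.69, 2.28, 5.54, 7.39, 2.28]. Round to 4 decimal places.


Step 1: Compute log-barrier.
ln values: [2.0399, 0.8242, 1.712, 2.0001, 0.8242]
phi = -(2.0399 + 0.8242 + 1.712 + 2.0001 + 0.8242) = -7.4004
Step 2: Compute augmented objective.
t*f(x) = 8.81*12.54 = 110.4774
Total = 110.4774 - 7.4004 = 103.077


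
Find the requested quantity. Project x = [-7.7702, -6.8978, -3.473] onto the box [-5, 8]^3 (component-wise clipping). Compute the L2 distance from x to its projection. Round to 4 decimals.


Project each component onto [-5, 8].
clip(-7.7702) = -5.0, clip(-6.8978) = -5.0, clip(-3.473) = -3.473
Projection = [-5.0, -5.0, -3.473]
Squared diffs: [7.674, 3.6016, 0.0]
Distance = sqrt(11.2756) = 3.3579


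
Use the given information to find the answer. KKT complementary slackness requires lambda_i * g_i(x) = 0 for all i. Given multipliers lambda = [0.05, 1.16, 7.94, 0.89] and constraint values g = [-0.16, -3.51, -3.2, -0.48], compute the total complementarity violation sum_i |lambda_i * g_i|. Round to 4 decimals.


KKT complementary slackness check:
lambda_1 * g_1 = 0.05 * -0.16 = -0.008
lambda_2 * g_2 = 1.16 * -3.51 = -4.0716
lambda_3 * g_3 = 7.94 * -3.2 = -25.408
lambda_4 * g_4 = 0.89 * -0.48 = -0.4272
Total violation = 0.008 + 4.0716 + 25.408 + 0.4272 = 29.9148


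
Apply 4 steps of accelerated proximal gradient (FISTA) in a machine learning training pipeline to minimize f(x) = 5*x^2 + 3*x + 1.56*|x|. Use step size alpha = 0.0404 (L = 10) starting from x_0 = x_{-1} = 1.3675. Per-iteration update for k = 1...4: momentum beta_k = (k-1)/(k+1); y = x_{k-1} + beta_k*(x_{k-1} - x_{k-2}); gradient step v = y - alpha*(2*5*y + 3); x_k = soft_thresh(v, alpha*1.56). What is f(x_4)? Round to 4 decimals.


FISTA on f(x) = 5*x^2 + 3*x + 1.56*|x|
L = 10, alpha = 0.0404
Iteration 1: beta = 0.0, y = 1.3675 + 0.0*(1.3675 - 1.3675) = 1.3675
  grad(y) = 16.675, v = y - alpha*grad = 0.6938
  prox(v) = soft_thresh(0.6938, 0.063) = 0.6308
Iteration 2: beta = 0.3333, y = 0.6308 + 0.3333*(0.6308 - 1.3675) = 0.3852
  grad(y) = 6.8524, v = y - alpha*grad = 0.1084
  prox(v) = soft_thresh(0.1084, 0.063) = 0.0454
Iteration 3: beta = 0.5, y = 0.0454 + 0.5*(0.0454 - 0.6308) = -0.2473
  grad(y) = 0.5267, v = y - alpha*grad = -0.2686
  prox(v) = soft_thresh(-0.2686, 0.063) = -0.2056
Iteration 4: beta = 0.6, y = -0.2056 + 0.6*(-0.2056 - 0.0454) = -0.3562
  grad(y) = -0.5617, v = y - alpha*grad = -0.3335
  prox(v) = soft_thresh(-0.3335, 0.063) = -0.2705
f(x_4) = 5*(-0.2705)^2 + 3*(-0.2705) + 1.56*|-0.2705| = -0.0237


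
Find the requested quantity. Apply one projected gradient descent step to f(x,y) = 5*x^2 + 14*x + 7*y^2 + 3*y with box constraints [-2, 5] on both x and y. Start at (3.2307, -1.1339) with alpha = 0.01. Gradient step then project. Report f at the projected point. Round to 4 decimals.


Step 1: Compute gradient at (3.2307, -1.1339).
grad_x = 2*5*3.2307 + 14 = 46.307
grad_y = 2*7*-1.1339 + 3 = -12.8746
Step 2: Gradient step.
x_raw = 3.2307 - 0.01*46.307 = 2.7676
y_raw = -1.1339 - 0.01*-12.8746 = -1.0052
Step 3: Project onto [-2, 5].
x_proj = clip(2.7676) = 2.7676
y_proj = clip(-1.0052) = -1.0052
Step 4: Evaluate f.
f(2.7676, -1.0052) = 81.1026


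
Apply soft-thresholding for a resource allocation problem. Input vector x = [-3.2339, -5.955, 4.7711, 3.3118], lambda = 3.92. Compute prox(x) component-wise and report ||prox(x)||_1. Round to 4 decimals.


Soft-thresholding with lambda = 3.92:
prox(-3.2339) = sign(-3.2339)*max(|-3.2339| - 3.92, 0) = 0.0
prox(-5.955) = sign(-5.955)*max(|-5.955| - 3.92, 0) = -2.035
prox(4.7711) = sign(4.7711)*max(|4.7711| - 3.92, 0) = 0.8511
prox(3.3118) = sign(3.3118)*max(|3.3118| - 3.92, 0) = 0.0
prox(x) = [0.0, -2.035, 0.8511, 0.0]
||prox(x)||_1 = 0.0 + 2.035 + 0.8511 + 0.0 = 2.8861


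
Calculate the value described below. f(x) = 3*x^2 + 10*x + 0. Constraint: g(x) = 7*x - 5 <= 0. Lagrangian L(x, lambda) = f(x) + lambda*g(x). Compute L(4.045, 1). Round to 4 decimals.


Step 1: Evaluate f(x).
f(4.045) = 3*4.045^2 + 10*4.045 + 0 = 89.5361
Step 2: Evaluate g(x).
g(4.045) = 7*4.045 - 5 = 23.315
Step 3: Compute Lagrangian.
L = 89.5361 + 1*23.315 = 112.8511


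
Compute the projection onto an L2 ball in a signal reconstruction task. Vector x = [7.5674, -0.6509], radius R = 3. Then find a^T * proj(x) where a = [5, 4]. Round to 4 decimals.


Step 1: Compute ||x|| (intermediates to 6 decimals).
||x|| = sqrt(7.5674^2 + (-0.6509)^2) = 7.595342
Step 2: Project.
Since ||x|| > R, scale = R/||x|| = 3/7.595342 = 0.394979, proj(x) = scale * x
proj(x) = [2.988964, -0.257092]
Step 3: Dot product.
a^T * proj(x) = 5*2.988964 + 4*(-0.257092) = 13.9165


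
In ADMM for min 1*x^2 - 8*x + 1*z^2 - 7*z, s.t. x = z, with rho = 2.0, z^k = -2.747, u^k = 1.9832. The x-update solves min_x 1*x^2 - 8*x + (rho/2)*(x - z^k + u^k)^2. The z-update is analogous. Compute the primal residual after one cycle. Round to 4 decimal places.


ADMM iteration with rho = 2.0, z^k = -2.747, u^k = 1.9832
Step 1: x-update.
Minimize 1*x^2 - 8*x + (2.0/2)*(x + 2.747 + 1.9832)^2
FOC: (2*1 + 2.0)*x = 8 + 2.0*(-2.747 - 1.9832)
x^{k+1} = -0.3651
Step 2: z-update.
Minimize 1*z^2 - 7*z + (2.0/2)*(-0.3651 - z + 1.9832)^2
FOC: (2*1 + 2.0)*z = 7 + 2.0*(-0.3651 + 1.9832)
z^{k+1} = 2.5591
Step 3: u-update.
u^{k+1} = 1.9832 - 0.3651 - 2.5591 = -0.941
Step 4: Primal residual = |-0.3651 - 2.5591| = 2.9242


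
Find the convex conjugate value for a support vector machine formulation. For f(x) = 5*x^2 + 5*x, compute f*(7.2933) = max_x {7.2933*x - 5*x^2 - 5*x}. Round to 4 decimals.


f*(y) = sup_x {y*x - a*x^2 - b*x} = sup_x {(y-b)*x - a*x^2}
FOC: (y - b) - 2a*x = 0 => x* = (y - b)/(2a)
x* = (7.2933 - 5)/(2*5) = 0.2293
f*(7.2933) = (y-b)^2/(4a) = (7.2933 - 5)^2/(4*5)
= 5.2592/20 = 0.263


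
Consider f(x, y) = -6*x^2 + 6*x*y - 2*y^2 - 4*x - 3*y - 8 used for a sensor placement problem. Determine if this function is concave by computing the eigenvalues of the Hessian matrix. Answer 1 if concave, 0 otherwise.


The Hessian of f(x,y) = -6*x^2 + 6*x*y - 2*y^2 - 4*x - 3*y - 8 is:
H = [[-12, 6], [6, -4]]
Trace = -12 - 4 = -16
Determinant = -12*-4 - (6)^2 = 12
Discriminant = (-16)^2 - 4*12 = 208.0
Eigenvalues: lambda_1 = -15.2111, lambda_2 = -0.7889
The function is concave.

1


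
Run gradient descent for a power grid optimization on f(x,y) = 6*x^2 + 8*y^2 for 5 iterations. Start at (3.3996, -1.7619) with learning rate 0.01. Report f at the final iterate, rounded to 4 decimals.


Gradient descent on f(x,y) = 6*x^2 + 8*y^2.
Starting point: (3.3996, -1.7619), alpha = 0.01
Step 1: grad_x = 2*6*3.3996 = 40.7952, grad_y = 2*8*-1.7619 = -28.1904
  x_1 = 3.3996 - 0.01*40.7952 = 2.9916
  y_1 = -1.7619 - 0.01*-28.1904 = -1.48
Step 2: grad_x = 2*6*2.9916 = 35.8998, grad_y = 2*8*-1.48 = -23.6799
  x_2 = 2.9916 - 0.01*35.8998 = 2.6327
  y_2 = -1.48 - 0.01*-23.6799 = -1.2432
Step 3: grad_x = 2*6*2.6327 = 31.5918, grad_y = 2*8*-1.2432 = -19.8911
  x_3 = 2.6327 - 0.01*31.5918 = 2.3167
  y_3 = -1.2432 - 0.01*-19.8911 = -1.0443
Step 4: grad_x = 2*6*2.3167 = 27.8008, grad_y = 2*8*-1.0443 = -16.7086
  x_4 = 2.3167 - 0.01*27.8008 = 2.0387
  y_4 = -1.0443 - 0.01*-16.7086 = -0.8772
Step 5: grad_x = 2*6*2.0387 = 24.4647, grad_y = 2*8*-0.8772 = -14.0352
  x_5 = 2.0387 - 0.01*24.4647 = 1.7941
  y_5 = -0.8772 - 0.01*-14.0352 = -0.7368
f(1.7941, -0.7368) = 6*1.7941^2 + 8*(-0.7368)^2 = 23.6558


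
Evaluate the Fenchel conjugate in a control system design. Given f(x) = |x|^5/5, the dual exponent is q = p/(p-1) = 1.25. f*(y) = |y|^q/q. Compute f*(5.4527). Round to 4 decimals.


The conjugate exponent q satisfies 1/p + 1/q = 1.
p = 5, so q = 5/(5 - 1) = 1.25
|y|^q = 5.4527^1.25 = 8.3323
f*(5.4527) = 8.3323 / 1.25 = 6.6658


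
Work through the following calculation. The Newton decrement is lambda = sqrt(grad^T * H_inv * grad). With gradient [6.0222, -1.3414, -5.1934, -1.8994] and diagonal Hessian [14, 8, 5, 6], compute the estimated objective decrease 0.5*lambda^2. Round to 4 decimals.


Step 1: H is diagonal, so H^(-1) * g = [0.4302, -0.1677, -1.0387, -0.3166].
Step 2: g^T H^(-1) g = sum_i g_i^2 / H_ii
  = (6.0222)^2/14 + (-1.3414)^2/8 + (-5.1934)^2/5 + (-1.8994)^2/6
  = 2.5905 + 0.2249 + 5.3943 + 0.6013 = 8.811
Step 3: Objective decrease = 0.5 * g^T H^(-1) g = 4.4055


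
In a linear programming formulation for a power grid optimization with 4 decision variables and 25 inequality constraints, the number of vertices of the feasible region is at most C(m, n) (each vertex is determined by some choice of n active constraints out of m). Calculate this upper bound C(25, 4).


Each vertex corresponds to some choice of n active constraints out of m, so the number of vertices is at most C(m, n) = m! / (n!(m-n)!).
m = 25, n = 4
Numerator: 25 * 24 * 23 * 22
Denominator: 4! = 24
C(25, 4) = 12650


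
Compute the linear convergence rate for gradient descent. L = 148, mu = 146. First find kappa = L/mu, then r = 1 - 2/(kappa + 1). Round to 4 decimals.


Step 1: Compute the condition number.
kappa = L/mu = 148/146 = 1.0137
Step 2: Compute the convergence rate.
r = 1 - 2/(kappa + 1) = 1 - 2*mu/(L + mu) = (L - mu)/(L + mu) = 2/294 = 0.0068


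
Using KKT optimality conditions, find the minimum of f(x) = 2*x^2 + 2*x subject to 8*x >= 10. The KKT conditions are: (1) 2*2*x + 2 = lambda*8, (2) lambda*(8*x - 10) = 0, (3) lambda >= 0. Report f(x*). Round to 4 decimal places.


Step 1: Try lambda = 0 (constraint inactive).
x_unc = -2/(2*2) = -0.5
Check: 8*-0.5 = -4.0 < 10 -- violated!
Step 2: Constraint must be active: 8*x = 10
x* = 10/8 = 1.25
lambda = (2*2*1.25 + 2)/8 = 0.875
Step 3: Compute optimal value.
f(x*) = 2*1.25^2 + 2*1.25 = 5.625


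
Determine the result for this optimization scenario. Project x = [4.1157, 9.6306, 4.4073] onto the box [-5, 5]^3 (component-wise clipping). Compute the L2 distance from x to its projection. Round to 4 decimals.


Project each component onto [-5, 5].
clip(4.1157) = 4.1157, clip(9.6306) = 5.0, clip(4.4073) = 4.4073
Projection = [4.1157, 5.0, 4.4073]
Squared diffs: [0.0, 21.4425, 0.0]
Distance = sqrt(21.4425) = 4.6306


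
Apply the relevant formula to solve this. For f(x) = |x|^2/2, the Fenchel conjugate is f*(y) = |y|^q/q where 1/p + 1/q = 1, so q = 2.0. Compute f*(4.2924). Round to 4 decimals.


The conjugate exponent q satisfies 1/p + 1/q = 1.
p = 2, so q = 2/(2 - 1) = 2.0
|y|^q = 4.2924^2.0 = 18.4247
f*(4.2924) = 18.4247 / 2.0 = 9.2123


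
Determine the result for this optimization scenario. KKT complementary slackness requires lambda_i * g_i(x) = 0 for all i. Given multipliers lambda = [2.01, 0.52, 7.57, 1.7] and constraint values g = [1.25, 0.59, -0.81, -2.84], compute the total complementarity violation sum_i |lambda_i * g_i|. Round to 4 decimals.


KKT complementary slackness check:
lambda_1 * g_1 = 2.01 * 1.25 = 2.5125
lambda_2 * g_2 = 0.52 * 0.59 = 0.3068
lambda_3 * g_3 = 7.57 * -0.81 = -6.1317
lambda_4 * g_4 = 1.7 * -2.84 = -4.828
Total violation = 2.5125 + 0.3068 + 6.1317 + 4.828 = 13.779


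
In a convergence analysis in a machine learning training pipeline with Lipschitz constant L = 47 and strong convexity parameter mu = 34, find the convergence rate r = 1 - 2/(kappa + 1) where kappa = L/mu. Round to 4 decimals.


Step 1: Compute the condition number.
kappa = L/mu = 47/34 = 1.3824
Step 2: Compute the convergence rate.
r = 1 - 2/(kappa + 1) = 1 - 2*mu/(L + mu) = (L - mu)/(L + mu) = 13/81 = 0.1605


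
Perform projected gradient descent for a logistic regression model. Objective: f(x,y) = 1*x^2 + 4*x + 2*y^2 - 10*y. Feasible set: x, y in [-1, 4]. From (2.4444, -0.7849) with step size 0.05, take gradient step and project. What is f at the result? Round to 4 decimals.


Step 1: Compute gradient at (2.4444, -0.7849).
grad_x = 2*1*2.4444 + 4 = 8.8888
grad_y = 2*2*-0.7849 - 10 = -13.1396
Step 2: Gradient step.
x_raw = 2.4444 - 0.05*8.8888 = 2.0
y_raw = -0.7849 - 0.05*-13.1396 = -0.1279
Step 3: Project onto [-1, 4].
x_proj = clip(2.0) = 2.0
y_proj = clip(-0.1279) = -0.1279
Step 4: Evaluate f.
f(2.0, -0.1279) = 13.3116


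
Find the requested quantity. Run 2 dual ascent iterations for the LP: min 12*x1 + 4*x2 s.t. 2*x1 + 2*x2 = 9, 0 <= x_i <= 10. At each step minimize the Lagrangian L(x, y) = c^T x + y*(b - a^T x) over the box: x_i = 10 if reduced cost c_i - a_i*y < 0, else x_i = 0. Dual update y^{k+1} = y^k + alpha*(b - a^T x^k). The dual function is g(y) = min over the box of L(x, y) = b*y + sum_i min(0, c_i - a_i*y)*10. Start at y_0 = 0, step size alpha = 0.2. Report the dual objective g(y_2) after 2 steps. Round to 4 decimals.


Dual ascent for LP: min 12*x1 + 4*x2, 2*x1 + 2*x2 = 9, 0 <= x_i <= 10
Step 1: y^k = 0.0, reduced costs: (12.0, 4.0)
  x^k = (0.0, 0.0), subgradient = b - a^T x = 9.0
  y^{k+1} = 0.0 + 0.2*9.0 = 1.8
Step 2: y^k = 1.8, reduced costs: (8.4, 0.4)
  x^k = (0.0, 0.0), subgradient = b - a^T x = 9.0
  y^{k+1} = 1.8 + 0.2*9.0 = 3.6
Dual objective at y_2 = 3.6: reduced costs (4.8, -3.2), box minimizer x = (0.0, 10.0)
g(y_2) = b*y + (c1 - a1*y)*x1 + (c2 - a2*y)*x2 = 9*3.6 + 4.8*0.0 + (-3.2)*10.0 = 32.4 + 0.0 - 32.0 = 0.4


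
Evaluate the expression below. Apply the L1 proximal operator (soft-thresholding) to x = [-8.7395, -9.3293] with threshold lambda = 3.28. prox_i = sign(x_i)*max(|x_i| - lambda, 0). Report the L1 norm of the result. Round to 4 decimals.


Soft-thresholding with lambda = 3.28:
prox(-8.7395) = sign(-8.7395)*max(|-8.7395| - 3.28, 0) = -5.4595
prox(-9.3293) = sign(-9.3293)*max(|-9.3293| - 3.28, 0) = -6.0493
prox(x) = [-5.4595, -6.0493]
||prox(x)||_1 = 5.4595 + 6.0493 = 11.5088


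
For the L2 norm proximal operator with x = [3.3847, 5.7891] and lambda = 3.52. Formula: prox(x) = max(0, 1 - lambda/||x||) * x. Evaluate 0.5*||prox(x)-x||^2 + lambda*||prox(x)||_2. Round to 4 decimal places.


Step 1: Compute ||x||.
||x|| = 6.706
Step 2: Compute scaling factor.
scale = max(0, 1 - 3.52/6.706) = 0.4751
Step 3: prox(x) = [1.608, 2.7504]
||prox(x)|| = 3.186
Step 4: Proximal objective.
0.5*||prox-x||^2 = 6.1952
lambda*||prox|| = 11.2147
Total = 17.4098


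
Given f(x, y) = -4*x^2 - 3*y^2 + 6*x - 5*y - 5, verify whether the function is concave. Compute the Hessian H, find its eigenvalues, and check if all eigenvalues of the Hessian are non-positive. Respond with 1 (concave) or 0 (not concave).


The Hessian of f(x,y) = -4*x^2 - 3*y^2 + 6*x - 5*y - 5 is:
H = [[-8, 0], [0, -6]]
Trace = -8 - 6 = -14
Determinant = -8*-6 - (0)^2 = 48
Discriminant = (-14)^2 - 4*48 = 4.0
Eigenvalues: lambda_1 = -8.0, lambda_2 = -6.0
The function is concave.

1


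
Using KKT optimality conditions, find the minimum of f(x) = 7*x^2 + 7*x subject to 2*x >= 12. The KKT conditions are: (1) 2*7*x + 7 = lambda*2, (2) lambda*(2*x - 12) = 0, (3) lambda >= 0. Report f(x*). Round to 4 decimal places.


Step 1: Try lambda = 0 (constraint inactive).
x_unc = -7/(2*7) = -0.5
Check: 2*-0.5 = -1.0 < 12 -- violated!
Step 2: Constraint must be active: 2*x = 12
x* = 12/2 = 6.0
lambda = (2*7*6.0 + 7)/2 = 45.5
Step 3: Compute optimal value.
f(x*) = 7*6.0^2 + 7*6.0 = 294.0


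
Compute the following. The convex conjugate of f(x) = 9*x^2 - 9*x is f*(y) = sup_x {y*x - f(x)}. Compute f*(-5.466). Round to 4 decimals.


f*(y) = sup_x {y*x - a*x^2 - b*x} = sup_x {(y-b)*x - a*x^2}
FOC: (y - b) - 2a*x = 0 => x* = (y - b)/(2a)
x* = (-5.466 + 9)/(2*9) = 0.1963
f*(-5.466) = (y-b)^2/(4a) = (-5.466 + 9)^2/(4*9)
= 12.4892/36 = 0.3469


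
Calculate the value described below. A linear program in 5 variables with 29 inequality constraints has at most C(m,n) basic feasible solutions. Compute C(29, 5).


Each vertex corresponds to some choice of n active constraints out of m, so the number of vertices is at most C(m, n) = m! / (n!(m-n)!).
m = 29, n = 5
Numerator: 29 * 28 * 27 * 26 * 25
Denominator: 5! = 120
C(29, 5) = 118755


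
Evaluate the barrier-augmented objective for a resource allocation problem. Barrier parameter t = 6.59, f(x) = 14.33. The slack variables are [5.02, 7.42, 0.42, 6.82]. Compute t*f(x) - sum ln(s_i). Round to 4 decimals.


Step 1: Compute log-barrier.
ln values: [1.6134, 2.0042, -0.8675, 1.9199]
phi = -(1.6134 + 2.0042 - 0.8675 + 1.9199) = -4.67
Step 2: Compute augmented objective.
t*f(x) = 6.59*14.33 = 94.4347
Total = 94.4347 - 4.67 = 89.7647


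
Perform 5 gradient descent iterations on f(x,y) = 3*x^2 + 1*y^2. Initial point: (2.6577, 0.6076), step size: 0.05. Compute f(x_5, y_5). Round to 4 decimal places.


Gradient descent on f(x,y) = 3*x^2 + 1*y^2.
Starting point: (2.6577, 0.6076), alpha = 0.05
Step 1: grad_x = 2*3*2.6577 = 15.9462, grad_y = 2*1*0.6076 = 1.2152
  x_1 = 2.6577 - 0.05*15.9462 = 1.8604
  y_1 = 0.6076 - 0.05*1.2152 = 0.5468
Step 2: grad_x = 2*3*1.8604 = 11.1623, grad_y = 2*1*0.5468 = 1.0937
  x_2 = 1.8604 - 0.05*11.1623 = 1.3023
  y_2 = 0.5468 - 0.05*1.0937 = 0.4922
Step 3: grad_x = 2*3*1.3023 = 7.8136, grad_y = 2*1*0.4922 = 0.9843
  x_3 = 1.3023 - 0.05*7.8136 = 0.9116
  y_3 = 0.4922 - 0.05*0.9843 = 0.4429
Step 4: grad_x = 2*3*0.9116 = 5.4695, grad_y = 2*1*0.4429 = 0.8859
  x_4 = 0.9116 - 0.05*5.4695 = 0.6381
  y_4 = 0.4429 - 0.05*0.8859 = 0.3986
Step 5: grad_x = 2*3*0.6381 = 3.8287, grad_y = 2*1*0.3986 = 0.7973
  x_5 = 0.6381 - 0.05*3.8287 = 0.4467
  y_5 = 0.3986 - 0.05*0.7973 = 0.3588
f(0.4467, 0.3588) = 3*0.4467^2 + 1*0.3588^2 = 0.7273


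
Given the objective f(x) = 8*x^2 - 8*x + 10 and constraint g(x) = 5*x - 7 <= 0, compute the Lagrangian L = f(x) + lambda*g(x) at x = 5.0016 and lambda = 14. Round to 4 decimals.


Step 1: Evaluate f(x).
f(5.0016) = 8*5.0016^2 - 8*5.0016 + 10 = 170.1152
Step 2: Evaluate g(x).
g(5.0016) = 5*5.0016 - 7 = 18.008
Step 3: Compute Lagrangian.
L = 170.1152 + 14*18.008 = 422.2272


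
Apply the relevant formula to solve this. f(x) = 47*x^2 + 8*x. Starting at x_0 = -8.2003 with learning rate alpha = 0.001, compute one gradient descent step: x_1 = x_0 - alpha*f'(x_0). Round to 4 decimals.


We compute the gradient at x_0 and apply the update.
f'(x) = 94*x + 8
f'(-8.2003) = 94*-8.2003 + 8 = -762.8282
x_1 = -8.2003 - 0.001*-762.8282 = -7.4375


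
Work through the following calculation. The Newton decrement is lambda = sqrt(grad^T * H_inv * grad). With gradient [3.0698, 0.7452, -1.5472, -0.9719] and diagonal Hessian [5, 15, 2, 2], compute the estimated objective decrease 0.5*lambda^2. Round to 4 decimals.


Step 1: H is diagonal, so H^(-1) * g = [0.614, 0.0497, -0.7736, -0.486].
Step 2: g^T H^(-1) g = sum_i g_i^2 / H_ii
  = (3.0698)^2/5 + (0.7452)^2/15 + (-1.5472)^2/2 + (-0.9719)^2/2
  = 1.8847 + 0.037 + 1.1969 + 0.4723 = 3.591
Step 3: Objective decrease = 0.5 * g^T H^(-1) g = 1.7955


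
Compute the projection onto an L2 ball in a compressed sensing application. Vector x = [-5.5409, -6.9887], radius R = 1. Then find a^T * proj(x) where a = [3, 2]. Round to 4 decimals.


Step 1: Compute ||x|| (intermediates to 6 decimals).
||x|| = sqrt((-5.5409)^2 + (-6.9887)^2) = 8.918716
Step 2: Project.
Since ||x|| > R, scale = R/||x|| = 1/8.918716 = 0.112124, proj(x) = scale * x
proj(x) = [-0.621268, -0.783601]
Step 3: Dot product.
a^T * proj(x) = 3*(-0.621268) + 2*(-0.783601) = -3.431


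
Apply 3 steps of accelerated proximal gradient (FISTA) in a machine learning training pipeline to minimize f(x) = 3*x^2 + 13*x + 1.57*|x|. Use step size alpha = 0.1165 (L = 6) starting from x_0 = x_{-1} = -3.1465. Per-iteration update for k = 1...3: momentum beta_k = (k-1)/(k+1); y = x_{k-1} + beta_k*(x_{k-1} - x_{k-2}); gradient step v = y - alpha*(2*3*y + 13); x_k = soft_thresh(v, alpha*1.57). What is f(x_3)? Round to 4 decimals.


FISTA on f(x) = 3*x^2 + 13*x + 1.57*|x|
L = 6, alpha = 0.1165
Iteration 1: beta = 0.0, y = -3.1465 + 0.0*(-3.1465 + 3.1465) = -3.1465
  grad(y) = -5.879, v = y - alpha*grad = -2.4616
  prox(v) = soft_thresh(-2.4616, 0.1829) = -2.2787
Iteration 2: beta = 0.3333, y = -2.2787 + 0.3333*(-2.2787 + 3.1465) = -1.9894
  grad(y) = 1.0635, v = y - alpha*grad = -2.1133
  prox(v) = soft_thresh(-2.1133, 0.1829) = -1.9304
Iteration 3: beta = 0.5, y = -1.9304 + 0.5*(-1.9304 + 2.2787) = -1.7563
  grad(y) = 2.4624, v = y - alpha*grad = -2.0431
  prox(v) = soft_thresh(-2.0431, 0.1829) = -1.8602
f(x_3) = 3*(-1.8602)^2 + 13*(-1.8602) + 1.57*|-1.8602| = -10.8811


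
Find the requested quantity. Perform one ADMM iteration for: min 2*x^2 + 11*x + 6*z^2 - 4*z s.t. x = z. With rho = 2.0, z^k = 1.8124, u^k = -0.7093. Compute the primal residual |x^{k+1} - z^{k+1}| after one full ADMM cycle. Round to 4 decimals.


ADMM iteration with rho = 2.0, z^k = 1.8124, u^k = -0.7093
Step 1: x-update.
Minimize 2*x^2 + 11*x + (2.0/2)*(x - 1.8124 - 0.7093)^2
FOC: (2*2 + 2.0)*x = -11 + 2.0*(1.8124 + 0.7093)
x^{k+1} = -0.9928
Step 2: z-update.
Minimize 6*z^2 - 4*z + (2.0/2)*(-0.9928 - z - 0.7093)^2
FOC: (2*6 + 2.0)*z = 4 + 2.0*(-0.9928 - 0.7093)
z^{k+1} = 0.0426
Step 3: u-update.
u^{k+1} = -0.7093 - 0.9928 - 0.0426 = -1.7446
Step 4: Primal residual = |-0.9928 - 0.0426| = 1.0353


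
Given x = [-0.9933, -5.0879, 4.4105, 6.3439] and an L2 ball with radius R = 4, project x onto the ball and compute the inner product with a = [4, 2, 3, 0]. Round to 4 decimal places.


Step 1: Compute ||x|| (intermediates to 6 decimals).
||x|| = sqrt((-0.9933)^2 + (-5.0879)^2 + 4.4105^2 + 6.3439^2) = 9.304351
Step 2: Project.
Since ||x|| > R, scale = R/||x|| = 4/9.304351 = 0.429906, proj(x) = scale * x
proj(x) = [-0.427026, -2.187319, 1.8961, 2.727281]
Step 3: Dot product.
a^T * proj(x) = 4*(-0.427026) + 2*(-2.187319) + 3*1.8961 + 0*2.727281 = -0.3944


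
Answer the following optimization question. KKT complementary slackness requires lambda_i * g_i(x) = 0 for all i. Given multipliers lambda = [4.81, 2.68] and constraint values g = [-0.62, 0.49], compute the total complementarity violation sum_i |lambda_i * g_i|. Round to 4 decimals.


KKT complementary slackness check:
lambda_1 * g_1 = 4.81 * -0.62 = -2.9822
lambda_2 * g_2 = 2.68 * 0.49 = 1.3132
Total violation = 2.9822 + 1.3132 = 4.2954


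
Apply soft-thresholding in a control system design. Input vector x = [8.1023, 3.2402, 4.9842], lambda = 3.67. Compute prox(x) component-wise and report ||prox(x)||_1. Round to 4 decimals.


Soft-thresholding with lambda = 3.67:
prox(8.1023) = sign(8.1023)*max(|8.1023| - 3.67, 0) = 4.4323
prox(3.2402) = sign(3.2402)*max(|3.2402| - 3.67, 0) = 0.0
prox(4.9842) = sign(4.9842)*max(|4.9842| - 3.67, 0) = 1.3142
prox(x) = [4.4323, 0.0, 1.3142]
||prox(x)||_1 = 4.4323 + 0.0 + 1.3142 = 5.7465


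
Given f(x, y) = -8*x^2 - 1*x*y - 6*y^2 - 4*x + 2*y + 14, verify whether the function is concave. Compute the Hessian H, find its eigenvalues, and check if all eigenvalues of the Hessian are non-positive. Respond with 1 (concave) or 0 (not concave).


The Hessian of f(x,y) = -8*x^2 - 1*x*y - 6*y^2 - 4*x + 2*y + 14 is:
H = [[-16, -1], [-1, -12]]
Trace = -16 - 12 = -28
Determinant = -16*-12 - (-1)^2 = 191
Discriminant = (-28)^2 - 4*191 = 20.0
Eigenvalues: lambda_1 = -16.2361, lambda_2 = -11.7639
The function is concave.

1


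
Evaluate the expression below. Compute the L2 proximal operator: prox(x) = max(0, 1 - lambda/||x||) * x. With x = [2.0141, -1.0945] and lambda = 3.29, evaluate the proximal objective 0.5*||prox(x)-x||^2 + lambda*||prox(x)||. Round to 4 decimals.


Step 1: Compute ||x||.
||x|| = 2.2923
Step 2: Compute scaling factor.
scale = max(0, 1 - 3.29/2.2923) = 0.0
Step 3: prox(x) = [0.0, -0.0]
||prox(x)|| = 0.0
Step 4: Proximal objective.
0.5*||prox-x||^2 = 2.6273
lambda*||prox|| = 0.0
Total = 2.6273


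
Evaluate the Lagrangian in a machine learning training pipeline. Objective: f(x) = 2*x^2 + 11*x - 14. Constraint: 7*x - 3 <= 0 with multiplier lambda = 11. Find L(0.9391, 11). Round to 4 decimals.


Step 1: Evaluate f(x).
f(0.9391) = 2*0.9391^2 + 11*0.9391 - 14 = -1.9061
Step 2: Evaluate g(x).
g(0.9391) = 7*0.9391 - 3 = 3.5737
Step 3: Compute Lagrangian.
L = -1.9061 + 11*3.5737 = 37.4046


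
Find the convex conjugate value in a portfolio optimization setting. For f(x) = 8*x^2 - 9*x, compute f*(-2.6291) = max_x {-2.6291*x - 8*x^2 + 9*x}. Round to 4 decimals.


f*(y) = sup_x {y*x - a*x^2 - b*x} = sup_x {(y-b)*x - a*x^2}
FOC: (y - b) - 2a*x = 0 => x* = (y - b)/(2a)
x* = (-2.6291 + 9)/(2*8) = 0.3982
f*(-2.6291) = (y-b)^2/(4a) = (-2.6291 + 9)^2/(4*8)
= 40.5884/32 = 1.2684


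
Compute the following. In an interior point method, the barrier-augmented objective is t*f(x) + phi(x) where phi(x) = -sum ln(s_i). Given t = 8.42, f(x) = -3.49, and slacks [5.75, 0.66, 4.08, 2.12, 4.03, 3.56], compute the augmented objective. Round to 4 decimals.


Step 1: Compute log-barrier.
ln values: [1.7492, -0.4155, 1.4061, 0.7514, 1.3938, 1.2698]
phi = -(1.7492 - 0.4155 + 1.4061 + 0.7514 + 1.3938 + 1.2698) = -6.1547
Step 2: Compute augmented objective.
t*f(x) = 8.42*-3.49 = -29.3858
Total = -29.3858 - 6.1547 = -35.5405


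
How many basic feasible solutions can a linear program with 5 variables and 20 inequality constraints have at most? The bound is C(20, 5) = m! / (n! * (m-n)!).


Each vertex corresponds to some choice of n active constraints out of m, so the number of vertices is at most C(m, n) = m! / (n!(m-n)!).
m = 20, n = 5
Numerator: 20 * 19 * 18 * 17 * 16
Denominator: 5! = 120
C(20, 5) = 15504


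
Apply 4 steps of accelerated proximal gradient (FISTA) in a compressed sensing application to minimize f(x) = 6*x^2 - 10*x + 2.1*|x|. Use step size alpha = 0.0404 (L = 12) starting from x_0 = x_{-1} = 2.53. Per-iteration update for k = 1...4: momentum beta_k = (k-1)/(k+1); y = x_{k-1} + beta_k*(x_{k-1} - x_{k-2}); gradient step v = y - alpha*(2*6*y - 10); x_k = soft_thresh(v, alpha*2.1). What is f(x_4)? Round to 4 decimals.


FISTA on f(x) = 6*x^2 - 10*x + 2.1*|x|
L = 12, alpha = 0.0404
Iteration 1: beta = 0.0, y = 2.53 + 0.0*(2.53 - 2.53) = 2.53
  grad(y) = 20.36, v = y - alpha*grad = 1.7075
  prox(v) = soft_thresh(1.7075, 0.0848) = 1.6226
Iteration 2: beta = 0.3333, y = 1.6226 + 0.3333*(1.6226 - 2.53) = 1.3202
  grad(y) = 5.8419, v = y - alpha*grad = 1.0841
  prox(v) = soft_thresh(1.0841, 0.0848) = 0.9993
Iteration 3: beta = 0.5, y = 0.9993 + 0.5*(0.9993 - 1.6226) = 0.6876
  grad(y) = -1.7482, v = y - alpha*grad = 0.7583
  prox(v) = soft_thresh(0.7583, 0.0848) = 0.6734
Iteration 4: beta = 0.6, y = 0.6734 + 0.6*(0.6734 - 0.9993) = 0.4779
  grad(y) = -4.265, v = y - alpha*grad = 0.6502
  prox(v) = soft_thresh(0.6502, 0.0848) = 0.5654
f(x_4) = 6*0.5654^2 - 10*0.5654 + 2.1*|0.5654| = -2.5486


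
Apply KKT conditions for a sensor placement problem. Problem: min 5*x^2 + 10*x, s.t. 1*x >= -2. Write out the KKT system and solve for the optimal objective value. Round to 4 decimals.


Step 1: Try lambda = 0 (constraint inactive).
Stationarity: 2*5*x + 10 = 0
x* = -10/(2*5) = -1.0
Check constraint: 1*-1.0 = -1.0 >= -2 -- satisfied.
Step 2: Compute optimal value.
f(x*) = 5*(-1.0)^2 + 10*(-1.0) = -5.0


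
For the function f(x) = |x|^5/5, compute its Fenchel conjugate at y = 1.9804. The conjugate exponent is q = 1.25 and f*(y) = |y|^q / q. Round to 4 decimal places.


The conjugate exponent q satisfies 1/p + 1/q = 1.
p = 5, so q = 5/(5 - 1) = 1.25
|y|^q = 1.9804^1.25 = 2.3493
f*(1.9804) = 2.3493 / 1.25 = 1.8795


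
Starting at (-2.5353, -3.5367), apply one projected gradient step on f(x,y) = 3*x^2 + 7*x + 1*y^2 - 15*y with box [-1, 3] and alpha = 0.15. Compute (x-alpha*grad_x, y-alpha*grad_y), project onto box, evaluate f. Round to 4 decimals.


Step 1: Compute gradient at (-2.5353, -3.5367).
grad_x = 2*3*-2.5353 + 7 = -8.2118
grad_y = 2*1*-3.5367 - 15 = -22.0734
Step 2: Gradient step.
x_raw = -2.5353 - 0.15*-8.2118 = -1.3035
y_raw = -3.5367 - 0.15*-22.0734 = -0.2257
Step 3: Project onto [-1, 3].
x_proj = clip(-1.3035) = -1.0
y_proj = clip(-0.2257) = -0.2257
Step 4: Evaluate f.
f(-1.0, -0.2257) = -0.5637
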